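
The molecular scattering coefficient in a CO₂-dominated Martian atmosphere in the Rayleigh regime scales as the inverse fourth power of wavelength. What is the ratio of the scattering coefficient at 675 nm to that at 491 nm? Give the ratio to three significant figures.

Rayleigh scattering ∝ λ⁻⁴, so the ratio of coefficients is the inverse fourth power of the wavelength ratio.
σ(675)/σ(491) = (491/675)⁴ = (0.7274)⁴ = 0.28.

0.280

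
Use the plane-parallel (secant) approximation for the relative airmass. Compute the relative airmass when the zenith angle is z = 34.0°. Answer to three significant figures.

1.21

X = sec z = 1/cos 34.0° = 1/0.8290 = 1.2062.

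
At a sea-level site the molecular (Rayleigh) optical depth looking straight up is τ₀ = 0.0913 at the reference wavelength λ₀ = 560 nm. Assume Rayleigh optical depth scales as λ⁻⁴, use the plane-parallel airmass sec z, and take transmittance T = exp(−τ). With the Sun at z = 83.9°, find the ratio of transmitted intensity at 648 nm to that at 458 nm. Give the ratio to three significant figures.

4.23

Airmass: sec 83.9° = 9.4105.
τ(648 nm) = 0.0913 × (560/648)⁴ × 9.4105 = 0.0913 × 0.5578 × 9.4105 = 0.4792.
τ(458 nm) = 0.0913 × (560/458)⁴ × 9.4105 = 0.0913 × 2.2351 × 9.4105 = 1.9203.
T(648)/T(458) = exp(τ_B − τ_A) = exp(1.4411) = 4.2254.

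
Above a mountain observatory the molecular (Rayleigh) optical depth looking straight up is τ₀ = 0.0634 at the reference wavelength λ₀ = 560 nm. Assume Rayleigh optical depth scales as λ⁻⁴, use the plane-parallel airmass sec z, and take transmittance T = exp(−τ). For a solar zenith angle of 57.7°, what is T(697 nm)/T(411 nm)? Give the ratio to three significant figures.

1.43

Airmass: sec 57.7° = 1.8714.
τ(697 nm) = 0.0634 × (560/697)⁴ × 1.8714 = 0.0634 × 0.4167 × 1.8714 = 0.0494.
τ(411 nm) = 0.0634 × (560/411)⁴ × 1.8714 = 0.0634 × 3.4466 × 1.8714 = 0.4089.
T(697)/T(411) = exp(τ_B − τ_A) = exp(0.3595) = 1.4326.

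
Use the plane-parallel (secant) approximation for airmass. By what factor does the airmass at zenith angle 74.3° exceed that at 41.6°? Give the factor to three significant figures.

X(74.3°)/X(41.6°) = sec 74.3° / sec 41.6° = cos 41.6° / cos 74.3° = 0.7478/0.2706 = 2.7635.

2.76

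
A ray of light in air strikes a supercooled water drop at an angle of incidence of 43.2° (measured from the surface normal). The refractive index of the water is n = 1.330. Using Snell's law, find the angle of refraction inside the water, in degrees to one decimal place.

31.0°

Snell: sin θ_r = sin θ_i / n = sin 43.2° / 1.330 = 0.6845 / 1.330 = 0.5147.
θ_r = arcsin(0.5147) = 30.98°.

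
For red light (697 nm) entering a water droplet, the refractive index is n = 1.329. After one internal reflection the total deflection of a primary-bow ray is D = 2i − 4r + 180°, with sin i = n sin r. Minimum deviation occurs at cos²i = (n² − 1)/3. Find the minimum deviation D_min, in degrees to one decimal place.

137.3°

cos²i = (1.76624 − 1)/3 = 0.25541; i = arccos(0.50538) = 59.643°.
sin r = sin 59.643°/1.329 = 0.64928; r = 40.487°.
D_min = 2·59.643° − 4·40.487° + 180° = 137.337°.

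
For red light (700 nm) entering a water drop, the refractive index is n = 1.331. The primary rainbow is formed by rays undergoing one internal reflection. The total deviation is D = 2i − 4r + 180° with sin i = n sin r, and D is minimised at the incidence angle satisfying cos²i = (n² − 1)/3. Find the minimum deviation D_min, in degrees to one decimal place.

cos²i = (1.77156 − 1)/3 = 0.25719; i = arccos(0.50714) = 59.527°.
sin r = sin 59.527°/1.331 = 0.64753; r = 40.356°.
D_min = 2·59.527° − 4·40.356° + 180° = 137.630°.

137.6°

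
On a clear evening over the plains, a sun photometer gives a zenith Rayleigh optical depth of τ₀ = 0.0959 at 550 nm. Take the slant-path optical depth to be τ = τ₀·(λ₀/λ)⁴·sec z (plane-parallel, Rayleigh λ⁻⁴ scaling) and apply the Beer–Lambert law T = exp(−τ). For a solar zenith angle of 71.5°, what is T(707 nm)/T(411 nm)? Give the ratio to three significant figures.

Airmass: sec 71.5° = 3.1515.
τ(707 nm) = 0.0959 × (550/707)⁴ × 3.1515 = 0.0959 × 0.3662 × 3.1515 = 0.1107.
τ(411 nm) = 0.0959 × (550/411)⁴ × 3.1515 = 0.0959 × 3.2069 × 3.1515 = 0.9692.
T(707)/T(411) = exp(τ_B − τ_A) = exp(0.8585) = 2.3597.

2.36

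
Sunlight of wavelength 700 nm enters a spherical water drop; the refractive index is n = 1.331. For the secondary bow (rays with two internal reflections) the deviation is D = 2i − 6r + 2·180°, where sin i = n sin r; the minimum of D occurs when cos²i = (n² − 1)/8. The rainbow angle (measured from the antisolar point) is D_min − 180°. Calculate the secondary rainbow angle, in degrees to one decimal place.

cos²i = (1.77156 − 1)/8 = 0.09645; i = arccos(0.31056) = 71.907°.
sin r = sin 71.907°/1.331 = 0.71417; r = 45.575°.
D_min = 2·71.907° − 6·45.575° + 360° = 230.365°.
Rainbow angle = D_min − 180° = 50.365°.

50.4°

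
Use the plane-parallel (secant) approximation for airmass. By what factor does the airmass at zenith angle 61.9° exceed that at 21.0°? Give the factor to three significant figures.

X(61.9°)/X(21.0°) = sec 61.9° / sec 21.0° = cos 21.0° / cos 61.9° = 0.9336/0.4710 = 1.9821.

1.98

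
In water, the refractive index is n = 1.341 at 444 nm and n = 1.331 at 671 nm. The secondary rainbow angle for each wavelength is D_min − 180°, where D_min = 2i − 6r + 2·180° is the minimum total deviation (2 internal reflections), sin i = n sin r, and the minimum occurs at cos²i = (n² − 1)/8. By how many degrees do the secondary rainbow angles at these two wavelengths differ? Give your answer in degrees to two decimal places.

At 444 nm (n = 1.341): cos²i = 0.09979 → i = 71.586°, r = 45.034°, D_min = 232.966°, rainbow angle = 52.966°.
At 671 nm (n = 1.331): cos²i = 0.09645 → i = 71.907°, r = 45.575°, D_min = 230.365°, rainbow angle = 50.365°.
Angular width = |52.966° − 50.365°| = 2.601°.

2.60°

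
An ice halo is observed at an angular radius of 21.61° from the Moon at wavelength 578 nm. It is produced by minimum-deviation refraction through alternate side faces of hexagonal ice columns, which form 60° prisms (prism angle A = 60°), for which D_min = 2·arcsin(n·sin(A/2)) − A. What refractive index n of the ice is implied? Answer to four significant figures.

1.307

Rearranging: n = sin((D_min + A)/2) / sin(A/2).
(D_min + A)/2 = (21.61° + 60°)/2 = 40.805°.
n = sin 40.805° / sin 30° = 0.6535 / 0.5000 = 1.3070.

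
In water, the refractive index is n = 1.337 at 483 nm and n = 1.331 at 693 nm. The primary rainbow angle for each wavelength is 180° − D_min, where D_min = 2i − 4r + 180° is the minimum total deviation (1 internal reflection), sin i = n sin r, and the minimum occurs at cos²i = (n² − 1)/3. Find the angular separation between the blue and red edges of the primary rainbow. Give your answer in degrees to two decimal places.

At 483 nm (n = 1.337): cos²i = 0.26252 → i = 59.178°, r = 39.964°, D_min = 138.500°, rainbow angle = 41.500°.
At 693 nm (n = 1.331): cos²i = 0.25719 → i = 59.527°, r = 40.356°, D_min = 137.630°, rainbow angle = 42.370°.
Angular width = |41.500° − 42.370°| = 0.870°.

0.87°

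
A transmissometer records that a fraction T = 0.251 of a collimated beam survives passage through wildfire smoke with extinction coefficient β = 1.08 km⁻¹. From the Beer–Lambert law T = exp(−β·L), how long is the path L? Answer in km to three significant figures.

Beer–Lambert: T = exp(−βL) ⇒ L = −ln(T)/β = −ln(0.251)/1.08 = 1.3823/1.08 = 1.28 km.

1.28 km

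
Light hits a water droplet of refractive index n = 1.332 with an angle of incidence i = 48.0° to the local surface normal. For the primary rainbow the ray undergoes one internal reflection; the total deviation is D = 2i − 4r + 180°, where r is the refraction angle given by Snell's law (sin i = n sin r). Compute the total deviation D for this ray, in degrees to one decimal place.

140.4°

sin r = sin 48.0° / 1.332 = 0.7431/1.332 = 0.5579; r = 33.91°.
D = 2·48.0° − 4·33.91° + 180° = 96.00° − 135.65° + 180° = 140.35°.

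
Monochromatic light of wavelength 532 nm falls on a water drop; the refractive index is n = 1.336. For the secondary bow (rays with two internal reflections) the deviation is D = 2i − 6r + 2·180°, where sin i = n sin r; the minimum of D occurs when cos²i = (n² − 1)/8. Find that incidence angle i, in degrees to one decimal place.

cos²i = (1.336² − 1)/8 = (1.78490 − 1)/8 = 0.09811.
cos i = 0.31323, so i = 71.746°.

71.7°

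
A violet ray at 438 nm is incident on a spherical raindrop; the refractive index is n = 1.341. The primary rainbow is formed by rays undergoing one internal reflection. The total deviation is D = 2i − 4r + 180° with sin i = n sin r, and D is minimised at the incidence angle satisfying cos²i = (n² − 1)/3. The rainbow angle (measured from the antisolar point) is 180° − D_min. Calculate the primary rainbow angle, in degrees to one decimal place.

40.9°

cos²i = (1.79828 − 1)/3 = 0.26609; i = arccos(0.51584) = 58.946°.
sin r = sin 58.946°/1.341 = 0.63884; r = 39.705°.
D_min = 2·58.946° − 4·39.705° + 180° = 139.071°.
Rainbow angle = 180° − D_min = 40.929°.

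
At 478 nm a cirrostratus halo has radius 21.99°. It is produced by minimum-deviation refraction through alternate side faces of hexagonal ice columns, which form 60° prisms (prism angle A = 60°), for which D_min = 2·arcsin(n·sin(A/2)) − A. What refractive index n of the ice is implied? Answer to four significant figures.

1.312

Rearranging: n = sin((D_min + A)/2) / sin(A/2).
(D_min + A)/2 = (21.99° + 60°)/2 = 40.995°.
n = sin 40.995° / sin 30° = 0.6560 / 0.5000 = 1.3120.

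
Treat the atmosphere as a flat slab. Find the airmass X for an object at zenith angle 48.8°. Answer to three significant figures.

1.52

X = sec z = 1/cos 48.8° = 1/0.6587 = 1.5182.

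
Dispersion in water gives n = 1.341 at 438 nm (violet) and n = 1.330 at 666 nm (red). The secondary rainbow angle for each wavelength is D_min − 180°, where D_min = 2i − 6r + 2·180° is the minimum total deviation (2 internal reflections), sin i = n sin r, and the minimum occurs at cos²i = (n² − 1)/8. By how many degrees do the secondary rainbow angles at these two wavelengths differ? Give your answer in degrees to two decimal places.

2.86°

At 438 nm (n = 1.341): cos²i = 0.09979 → i = 71.586°, r = 45.034°, D_min = 232.966°, rainbow angle = 52.966°.
At 666 nm (n = 1.330): cos²i = 0.09611 → i = 71.940°, r = 45.630°, D_min = 230.101°, rainbow angle = 50.101°.
Angular width = |52.966° − 50.101°| = 2.865°.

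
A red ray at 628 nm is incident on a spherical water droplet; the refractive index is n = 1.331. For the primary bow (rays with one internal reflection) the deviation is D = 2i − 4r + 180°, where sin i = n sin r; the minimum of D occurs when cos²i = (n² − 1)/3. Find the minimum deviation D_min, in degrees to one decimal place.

137.6°

cos²i = (1.77156 − 1)/3 = 0.25719; i = arccos(0.50714) = 59.527°.
sin r = sin 59.527°/1.331 = 0.64753; r = 40.356°.
D_min = 2·59.527° − 4·40.356° + 180° = 137.630°.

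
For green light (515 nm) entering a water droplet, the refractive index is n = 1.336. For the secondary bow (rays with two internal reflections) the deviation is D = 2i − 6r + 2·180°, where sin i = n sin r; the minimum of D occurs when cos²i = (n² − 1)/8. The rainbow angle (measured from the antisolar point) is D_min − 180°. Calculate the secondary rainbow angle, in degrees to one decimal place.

51.7°

cos²i = (1.78490 − 1)/8 = 0.09811; i = arccos(0.31323) = 71.746°.
sin r = sin 71.746°/1.336 = 0.71084; r = 45.303°.
D_min = 2·71.746° − 6·45.303° + 360° = 231.674°.
Rainbow angle = D_min − 180° = 51.674°.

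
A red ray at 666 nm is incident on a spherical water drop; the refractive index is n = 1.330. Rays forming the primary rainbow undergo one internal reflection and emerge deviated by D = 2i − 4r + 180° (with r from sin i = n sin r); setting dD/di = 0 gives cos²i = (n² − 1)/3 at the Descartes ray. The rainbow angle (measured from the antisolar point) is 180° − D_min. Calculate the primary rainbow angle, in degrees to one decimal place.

cos²i = (1.76890 − 1)/3 = 0.25630; i = arccos(0.50626) = 59.585°.
sin r = sin 59.585°/1.330 = 0.64841; r = 40.422°.
D_min = 2·59.585° − 4·40.422° + 180° = 137.484°.
Rainbow angle = 180° − D_min = 42.516°.

42.5°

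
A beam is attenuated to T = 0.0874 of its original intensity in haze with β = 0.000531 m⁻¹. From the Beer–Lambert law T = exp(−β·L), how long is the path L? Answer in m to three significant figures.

Beer–Lambert: T = exp(−βL) ⇒ L = −ln(T)/β = −ln(0.0874)/0.000531 = 2.4373/0.000531 = 4590 m.

4590 m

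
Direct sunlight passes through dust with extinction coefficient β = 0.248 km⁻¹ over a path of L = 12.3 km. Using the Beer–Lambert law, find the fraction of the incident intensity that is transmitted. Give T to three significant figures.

τ = β·L = 0.248 × 12.3 = 3.0504.
T = exp(−3.0504) = 0.0473.

0.0473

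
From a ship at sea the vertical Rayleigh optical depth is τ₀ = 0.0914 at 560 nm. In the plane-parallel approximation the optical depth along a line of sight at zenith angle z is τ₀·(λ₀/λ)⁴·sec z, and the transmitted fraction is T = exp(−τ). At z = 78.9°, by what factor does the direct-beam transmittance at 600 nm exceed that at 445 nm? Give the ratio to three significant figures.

Airmass: sec 78.9° = 5.1942.
τ(600 nm) = 0.0914 × (560/600)⁴ × 5.1942 = 0.0914 × 0.7588 × 5.1942 = 0.3603.
τ(445 nm) = 0.0914 × (560/445)⁴ × 5.1942 = 0.0914 × 2.5079 × 5.1942 = 1.1906.
T(600)/T(445) = exp(τ_B − τ_A) = exp(0.8304) = 2.2942.

2.29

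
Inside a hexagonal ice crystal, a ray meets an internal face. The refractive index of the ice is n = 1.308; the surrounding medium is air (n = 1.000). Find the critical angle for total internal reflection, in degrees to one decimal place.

sin θ_c = n_air / n = 1.000 / 1.308 = 0.7645.
θ_c = arcsin(0.7645) = 49.86°.

49.9°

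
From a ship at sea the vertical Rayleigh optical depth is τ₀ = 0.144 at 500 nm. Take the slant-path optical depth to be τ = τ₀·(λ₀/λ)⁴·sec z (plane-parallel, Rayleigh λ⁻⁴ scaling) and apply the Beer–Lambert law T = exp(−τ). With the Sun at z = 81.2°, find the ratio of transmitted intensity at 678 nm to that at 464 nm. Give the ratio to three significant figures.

Airmass: sec 81.2° = 6.5366.
τ(678 nm) = 0.144 × (500/678)⁴ × 6.5366 = 0.144 × 0.2958 × 6.5366 = 0.2784.
τ(464 nm) = 0.144 × (500/464)⁴ × 6.5366 = 0.144 × 1.3484 × 6.5366 = 1.2692.
T(678)/T(464) = exp(τ_B − τ_A) = exp(0.9908) = 2.6933.

2.69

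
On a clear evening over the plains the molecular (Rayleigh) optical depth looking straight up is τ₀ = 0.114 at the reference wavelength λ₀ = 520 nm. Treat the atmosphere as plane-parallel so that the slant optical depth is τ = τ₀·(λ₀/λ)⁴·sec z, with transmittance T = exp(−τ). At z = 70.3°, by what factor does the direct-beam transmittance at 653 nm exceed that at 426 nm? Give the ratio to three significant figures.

1.85

Airmass: sec 70.3° = 2.9665.
τ(653 nm) = 0.114 × (520/653)⁴ × 2.9665 = 0.114 × 0.4021 × 2.9665 = 0.1360.
τ(426 nm) = 0.114 × (520/426)⁴ × 2.9665 = 0.114 × 2.2201 × 2.9665 = 0.7508.
T(653)/T(426) = exp(τ_B − τ_A) = exp(0.6148) = 1.8493.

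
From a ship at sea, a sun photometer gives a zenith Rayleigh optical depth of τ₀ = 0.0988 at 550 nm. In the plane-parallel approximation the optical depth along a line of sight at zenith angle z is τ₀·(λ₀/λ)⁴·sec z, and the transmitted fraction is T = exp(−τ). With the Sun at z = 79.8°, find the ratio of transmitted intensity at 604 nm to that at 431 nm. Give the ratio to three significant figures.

Airmass: sec 79.8° = 5.6470.
τ(604 nm) = 0.0988 × (550/604)⁴ × 5.6470 = 0.0988 × 0.6875 × 5.6470 = 0.3836.
τ(431 nm) = 0.0988 × (550/431)⁴ × 5.6470 = 0.0988 × 2.6518 × 5.6470 = 1.4795.
T(604)/T(431) = exp(τ_B − τ_A) = exp(1.0959) = 2.9919.

2.99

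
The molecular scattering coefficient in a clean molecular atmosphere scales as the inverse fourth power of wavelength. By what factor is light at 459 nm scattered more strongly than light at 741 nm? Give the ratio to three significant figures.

6.79

Rayleigh scattering ∝ λ⁻⁴, so the ratio of coefficients is the inverse fourth power of the wavelength ratio.
σ(459)/σ(741) = (741/459)⁴ = (1.6144)⁴ = 6.792.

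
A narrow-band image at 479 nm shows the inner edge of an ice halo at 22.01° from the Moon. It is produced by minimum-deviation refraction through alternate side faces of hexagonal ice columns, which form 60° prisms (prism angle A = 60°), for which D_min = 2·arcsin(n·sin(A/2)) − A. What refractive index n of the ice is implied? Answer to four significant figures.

Rearranging: n = sin((D_min + A)/2) / sin(A/2).
(D_min + A)/2 = (22.01° + 60°)/2 = 41.005°.
n = sin 41.005° / sin 30° = 0.6561 / 0.5000 = 1.3122.

1.312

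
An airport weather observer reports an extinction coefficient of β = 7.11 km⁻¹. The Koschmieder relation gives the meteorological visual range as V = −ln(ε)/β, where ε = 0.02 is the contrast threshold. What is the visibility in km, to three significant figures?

0.550 km

V = −ln(0.02) / 7.11 = 3.912 / 7.11 = 0.5502 km.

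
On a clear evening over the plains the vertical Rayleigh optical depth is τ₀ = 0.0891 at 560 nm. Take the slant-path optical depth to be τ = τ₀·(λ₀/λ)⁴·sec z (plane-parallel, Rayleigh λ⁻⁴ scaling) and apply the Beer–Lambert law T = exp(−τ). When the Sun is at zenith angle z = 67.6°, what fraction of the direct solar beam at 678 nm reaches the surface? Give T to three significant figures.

sec 67.6° = 2.6242.
τ = 0.0891 × (560/678)⁴ × 2.6242 = 0.0891 × 0.4654 × 2.6242 = 0.1088.
T = exp(−0.1088) = 0.8969.

0.897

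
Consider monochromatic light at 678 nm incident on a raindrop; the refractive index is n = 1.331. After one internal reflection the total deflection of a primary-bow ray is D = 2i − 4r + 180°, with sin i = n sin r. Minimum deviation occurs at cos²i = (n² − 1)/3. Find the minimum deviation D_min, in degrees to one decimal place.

cos²i = (1.77156 − 1)/3 = 0.25719; i = arccos(0.50714) = 59.527°.
sin r = sin 59.527°/1.331 = 0.64753; r = 40.356°.
D_min = 2·59.527° − 4·40.356° + 180° = 137.630°.

137.6°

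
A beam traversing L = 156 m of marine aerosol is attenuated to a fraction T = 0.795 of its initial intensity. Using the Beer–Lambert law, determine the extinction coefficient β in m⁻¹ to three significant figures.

Beer–Lambert: T = exp(−βL) ⇒ β = −ln(T)/L = −ln(0.795)/156 = 0.2294/156 = 0.001471 m⁻¹.

0.00147 m⁻¹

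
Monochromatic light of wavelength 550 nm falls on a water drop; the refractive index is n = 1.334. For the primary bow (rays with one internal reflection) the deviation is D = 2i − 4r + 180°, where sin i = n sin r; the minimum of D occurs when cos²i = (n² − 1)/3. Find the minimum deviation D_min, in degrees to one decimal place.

cos²i = (1.77956 − 1)/3 = 0.25985; i = arccos(0.50976) = 59.352°.
sin r = sin 59.352°/1.334 = 0.64492; r = 40.159°.
D_min = 2·59.352° − 4·40.159° + 180° = 138.067°.

138.1°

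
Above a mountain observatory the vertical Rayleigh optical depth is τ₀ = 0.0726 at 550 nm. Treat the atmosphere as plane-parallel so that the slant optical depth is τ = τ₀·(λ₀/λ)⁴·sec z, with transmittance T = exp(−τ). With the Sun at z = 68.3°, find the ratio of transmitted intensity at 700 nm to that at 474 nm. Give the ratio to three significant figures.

1.32

Airmass: sec 68.3° = 2.7046.
τ(700 nm) = 0.0726 × (550/700)⁴ × 2.7046 = 0.0726 × 0.3811 × 2.7046 = 0.0748.
τ(474 nm) = 0.0726 × (550/474)⁴ × 2.7046 = 0.0726 × 1.8127 × 2.7046 = 0.3559.
T(700)/T(474) = exp(τ_B − τ_A) = exp(0.2811) = 1.3246.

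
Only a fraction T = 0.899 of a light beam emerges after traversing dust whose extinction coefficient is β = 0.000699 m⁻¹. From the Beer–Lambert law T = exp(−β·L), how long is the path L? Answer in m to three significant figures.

152 m

Beer–Lambert: T = exp(−βL) ⇒ L = −ln(T)/β = −ln(0.899)/0.000699 = 0.1065/0.000699 = 152.3 m.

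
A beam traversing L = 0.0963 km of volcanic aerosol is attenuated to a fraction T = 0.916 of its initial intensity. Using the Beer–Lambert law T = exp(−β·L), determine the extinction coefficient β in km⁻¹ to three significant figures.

Beer–Lambert: T = exp(−βL) ⇒ β = −ln(T)/L = −ln(0.916)/0.0963 = 0.0877/0.0963 = 0.9111 km⁻¹.

0.911 km⁻¹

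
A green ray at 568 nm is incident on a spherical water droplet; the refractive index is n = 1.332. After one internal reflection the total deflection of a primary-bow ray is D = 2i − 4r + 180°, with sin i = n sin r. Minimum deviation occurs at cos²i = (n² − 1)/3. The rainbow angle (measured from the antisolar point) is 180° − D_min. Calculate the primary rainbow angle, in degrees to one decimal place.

cos²i = (1.77422 − 1)/3 = 0.25807; i = arccos(0.50801) = 59.469°.
sin r = sin 59.469°/1.332 = 0.64666; r = 40.290°.
D_min = 2·59.469° − 4·40.290° + 180° = 137.776°.
Rainbow angle = 180° − D_min = 42.224°.

42.2°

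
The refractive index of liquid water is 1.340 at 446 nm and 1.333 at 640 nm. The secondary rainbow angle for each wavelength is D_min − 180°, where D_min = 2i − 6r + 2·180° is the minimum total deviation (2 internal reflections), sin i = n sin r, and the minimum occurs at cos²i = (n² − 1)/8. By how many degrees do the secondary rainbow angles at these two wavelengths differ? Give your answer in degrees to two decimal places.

At 446 nm (n = 1.340): cos²i = 0.09945 → i = 71.618°, r = 45.088°, D_min = 232.709°, rainbow angle = 52.709°.
At 640 nm (n = 1.333): cos²i = 0.09711 → i = 71.843°, r = 45.466°, D_min = 230.891°, rainbow angle = 50.891°.
Angular width = |52.709° − 50.891°| = 1.818°.

1.82°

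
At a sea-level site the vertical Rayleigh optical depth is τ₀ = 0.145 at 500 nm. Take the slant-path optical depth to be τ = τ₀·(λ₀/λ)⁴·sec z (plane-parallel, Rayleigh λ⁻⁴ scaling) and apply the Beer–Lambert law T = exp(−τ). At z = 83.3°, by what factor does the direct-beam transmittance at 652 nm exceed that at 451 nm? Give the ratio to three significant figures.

Airmass: sec 83.3° = 8.5711.
τ(652 nm) = 0.145 × (500/652)⁴ × 8.5711 = 0.145 × 0.3459 × 8.5711 = 0.4298.
τ(451 nm) = 0.145 × (500/451)⁴ × 8.5711 = 0.145 × 1.5107 × 8.5711 = 1.8775.
T(652)/T(451) = exp(τ_B − τ_A) = exp(1.4477) = 4.2532.

4.25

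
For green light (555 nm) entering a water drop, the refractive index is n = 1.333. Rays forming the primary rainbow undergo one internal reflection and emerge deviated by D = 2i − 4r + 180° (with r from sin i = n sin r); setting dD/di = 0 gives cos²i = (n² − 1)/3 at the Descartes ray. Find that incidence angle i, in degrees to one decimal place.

cos²i = (1.333² − 1)/3 = (1.77689 − 1)/3 = 0.25896.
cos i = 0.50888, so i = 59.410°.

59.4°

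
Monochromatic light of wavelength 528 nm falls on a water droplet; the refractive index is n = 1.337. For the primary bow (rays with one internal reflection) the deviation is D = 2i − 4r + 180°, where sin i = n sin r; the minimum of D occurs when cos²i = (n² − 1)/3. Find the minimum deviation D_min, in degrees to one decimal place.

138.5°

cos²i = (1.78757 − 1)/3 = 0.26252; i = arccos(0.51237) = 59.178°.
sin r = sin 59.178°/1.337 = 0.64231; r = 39.964°.
D_min = 2·59.178° − 4·39.964° + 180° = 138.500°.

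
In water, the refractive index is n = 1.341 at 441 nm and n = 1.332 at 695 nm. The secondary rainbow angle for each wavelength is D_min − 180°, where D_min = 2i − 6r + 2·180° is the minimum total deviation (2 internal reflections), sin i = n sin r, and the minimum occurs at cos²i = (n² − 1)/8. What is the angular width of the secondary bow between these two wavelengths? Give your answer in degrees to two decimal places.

At 441 nm (n = 1.341): cos²i = 0.09979 → i = 71.586°, r = 45.034°, D_min = 232.966°, rainbow angle = 52.966°.
At 695 nm (n = 1.332): cos²i = 0.09678 → i = 71.875°, r = 45.520°, D_min = 230.628°, rainbow angle = 50.628°.
Angular width = |52.966° − 50.628°| = 2.337°.

2.34°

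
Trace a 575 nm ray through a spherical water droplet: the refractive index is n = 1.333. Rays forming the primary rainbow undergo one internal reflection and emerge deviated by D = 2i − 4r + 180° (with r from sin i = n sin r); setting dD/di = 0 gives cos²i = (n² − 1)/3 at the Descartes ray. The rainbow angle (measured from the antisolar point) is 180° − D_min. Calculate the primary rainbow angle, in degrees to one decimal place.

42.1°

cos²i = (1.77689 − 1)/3 = 0.25896; i = arccos(0.50888) = 59.410°.
sin r = sin 59.410°/1.333 = 0.64579; r = 40.225°.
D_min = 2·59.410° − 4·40.225° + 180° = 137.922°.
Rainbow angle = 180° − D_min = 42.078°.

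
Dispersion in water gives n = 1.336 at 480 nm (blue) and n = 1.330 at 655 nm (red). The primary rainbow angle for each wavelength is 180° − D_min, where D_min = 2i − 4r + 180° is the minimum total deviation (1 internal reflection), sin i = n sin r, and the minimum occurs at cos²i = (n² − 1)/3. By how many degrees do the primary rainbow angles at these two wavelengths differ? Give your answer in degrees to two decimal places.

0.87°

At 480 nm (n = 1.336): cos²i = 0.26163 → i = 59.236°, r = 40.029°, D_min = 138.356°, rainbow angle = 41.644°.
At 655 nm (n = 1.330): cos²i = 0.25630 → i = 59.585°, r = 40.422°, D_min = 137.484°, rainbow angle = 42.516°.
Angular width = |41.644° − 42.516°| = 0.873°.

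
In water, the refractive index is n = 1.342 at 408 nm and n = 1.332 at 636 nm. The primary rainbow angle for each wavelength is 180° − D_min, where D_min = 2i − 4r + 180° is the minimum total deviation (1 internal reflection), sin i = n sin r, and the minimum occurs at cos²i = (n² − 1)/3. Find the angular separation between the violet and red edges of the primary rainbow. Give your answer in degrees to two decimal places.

1.44°

At 408 nm (n = 1.342): cos²i = 0.26699 → i = 58.888°, r = 39.641°, D_min = 139.213°, rainbow angle = 40.787°.
At 636 nm (n = 1.332): cos²i = 0.25807 → i = 59.469°, r = 40.290°, D_min = 137.776°, rainbow angle = 42.224°.
Angular width = |40.787° − 42.224°| = 1.437°.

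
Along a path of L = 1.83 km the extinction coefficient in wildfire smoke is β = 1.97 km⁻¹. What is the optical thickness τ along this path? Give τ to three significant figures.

τ = β·L = 1.97 × 1.83 = 3.6051.

3.61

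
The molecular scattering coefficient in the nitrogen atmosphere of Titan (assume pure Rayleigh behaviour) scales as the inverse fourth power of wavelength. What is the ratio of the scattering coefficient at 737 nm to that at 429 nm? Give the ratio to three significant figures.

0.115

Rayleigh scattering ∝ λ⁻⁴, so the ratio of coefficients is the inverse fourth power of the wavelength ratio.
σ(737)/σ(429) = (429/737)⁴ = (0.5821)⁴ = 0.1148.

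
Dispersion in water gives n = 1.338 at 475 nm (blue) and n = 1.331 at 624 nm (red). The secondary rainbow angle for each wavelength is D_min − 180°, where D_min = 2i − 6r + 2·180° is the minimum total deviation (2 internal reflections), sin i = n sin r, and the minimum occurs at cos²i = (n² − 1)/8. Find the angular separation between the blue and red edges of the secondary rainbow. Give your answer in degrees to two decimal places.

1.83°

At 475 nm (n = 1.338): cos²i = 0.09878 → i = 71.682°, r = 45.195°, D_min = 232.193°, rainbow angle = 52.193°.
At 624 nm (n = 1.331): cos²i = 0.09645 → i = 71.907°, r = 45.575°, D_min = 230.365°, rainbow angle = 50.365°.
Angular width = |52.193° − 50.365°| = 1.828°.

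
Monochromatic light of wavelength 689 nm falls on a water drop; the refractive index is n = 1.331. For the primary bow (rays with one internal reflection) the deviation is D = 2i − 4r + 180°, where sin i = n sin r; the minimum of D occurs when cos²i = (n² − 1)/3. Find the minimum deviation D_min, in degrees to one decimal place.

cos²i = (1.77156 − 1)/3 = 0.25719; i = arccos(0.50714) = 59.527°.
sin r = sin 59.527°/1.331 = 0.64753; r = 40.356°.
D_min = 2·59.527° − 4·40.356° + 180° = 137.630°.

137.6°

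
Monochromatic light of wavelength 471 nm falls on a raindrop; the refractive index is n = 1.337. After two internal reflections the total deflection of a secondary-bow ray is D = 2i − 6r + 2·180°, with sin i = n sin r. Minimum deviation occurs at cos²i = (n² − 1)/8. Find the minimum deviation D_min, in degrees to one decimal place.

cos²i = (1.78757 − 1)/8 = 0.09845; i = arccos(0.31376) = 71.714°.
sin r = sin 71.714°/1.337 = 0.71017; r = 45.249°.
D_min = 2·71.714° − 6·45.249° + 360° = 231.934°.

231.9°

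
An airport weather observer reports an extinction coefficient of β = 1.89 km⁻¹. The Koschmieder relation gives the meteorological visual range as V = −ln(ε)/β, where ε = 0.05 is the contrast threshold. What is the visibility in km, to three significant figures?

V = −ln(0.05) / 1.89 = 2.996 / 1.89 = 1.5850 km.

1.59 km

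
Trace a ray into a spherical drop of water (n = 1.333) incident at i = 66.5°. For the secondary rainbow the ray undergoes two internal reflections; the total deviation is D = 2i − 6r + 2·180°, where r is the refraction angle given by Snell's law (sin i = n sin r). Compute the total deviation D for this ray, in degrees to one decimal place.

232.2°

sin r = sin 66.5° / 1.333 = 0.9171/1.333 = 0.6880; r = 43.47°.
D = 2·66.5° − 6·43.47° + 2·180° = 133.00° − 260.82° + 360° = 232.18°.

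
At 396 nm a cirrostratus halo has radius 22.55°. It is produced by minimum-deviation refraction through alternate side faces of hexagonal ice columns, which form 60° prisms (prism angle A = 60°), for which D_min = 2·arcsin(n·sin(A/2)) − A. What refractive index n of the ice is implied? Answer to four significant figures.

Rearranging: n = sin((D_min + A)/2) / sin(A/2).
(D_min + A)/2 = (22.55° + 60°)/2 = 41.275°.
n = sin 41.275° / sin 30° = 0.6597 / 0.5000 = 1.3193.

1.319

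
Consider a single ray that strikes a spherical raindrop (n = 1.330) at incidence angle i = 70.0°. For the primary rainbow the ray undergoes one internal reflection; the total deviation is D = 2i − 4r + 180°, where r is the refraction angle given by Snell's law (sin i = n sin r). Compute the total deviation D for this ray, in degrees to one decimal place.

sin r = sin 70.0° / 1.330 = 0.9397/1.330 = 0.7065; r = 44.95°.
D = 2·70.0° − 4·44.95° + 180° = 140.00° − 179.82° + 180° = 140.18°.

140.2°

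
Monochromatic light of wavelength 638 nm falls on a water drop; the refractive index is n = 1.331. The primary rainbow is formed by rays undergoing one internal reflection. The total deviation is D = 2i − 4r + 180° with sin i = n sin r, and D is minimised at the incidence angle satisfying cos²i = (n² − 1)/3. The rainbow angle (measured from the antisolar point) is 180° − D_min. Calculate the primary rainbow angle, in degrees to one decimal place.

cos²i = (1.77156 − 1)/3 = 0.25719; i = arccos(0.50714) = 59.527°.
sin r = sin 59.527°/1.331 = 0.64753; r = 40.356°.
D_min = 2·59.527° − 4·40.356° + 180° = 137.630°.
Rainbow angle = 180° − D_min = 42.370°.

42.4°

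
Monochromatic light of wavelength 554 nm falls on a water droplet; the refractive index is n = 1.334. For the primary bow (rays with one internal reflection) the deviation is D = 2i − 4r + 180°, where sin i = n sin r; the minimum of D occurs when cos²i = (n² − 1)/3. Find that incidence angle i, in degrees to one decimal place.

cos²i = (1.334² − 1)/3 = (1.77956 − 1)/3 = 0.25985.
cos i = 0.50976, so i = 59.352°.

59.4°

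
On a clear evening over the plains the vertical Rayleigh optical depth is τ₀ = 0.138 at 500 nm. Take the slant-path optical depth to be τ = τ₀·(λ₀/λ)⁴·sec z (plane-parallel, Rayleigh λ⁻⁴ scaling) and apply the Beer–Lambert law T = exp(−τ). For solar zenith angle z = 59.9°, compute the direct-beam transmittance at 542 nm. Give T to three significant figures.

0.819

sec 59.9° = 1.9940.
τ = 0.138 × (500/542)⁴ × 1.9940 = 0.138 × 0.7242 × 1.9940 = 0.1993.
T = exp(−0.1993) = 0.8193.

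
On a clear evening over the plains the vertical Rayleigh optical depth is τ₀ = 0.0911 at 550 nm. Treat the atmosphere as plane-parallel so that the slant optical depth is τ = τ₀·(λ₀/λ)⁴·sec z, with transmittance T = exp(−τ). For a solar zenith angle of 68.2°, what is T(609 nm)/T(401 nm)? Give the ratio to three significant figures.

Airmass: sec 68.2° = 2.6927.
τ(609 nm) = 0.0911 × (550/609)⁴ × 2.6927 = 0.0911 × 0.6652 × 2.6927 = 0.1632.
τ(401 nm) = 0.0911 × (550/401)⁴ × 2.6927 = 0.0911 × 3.5389 × 2.6927 = 0.8681.
T(609)/T(401) = exp(τ_B − τ_A) = exp(0.7049) = 2.0237.

2.02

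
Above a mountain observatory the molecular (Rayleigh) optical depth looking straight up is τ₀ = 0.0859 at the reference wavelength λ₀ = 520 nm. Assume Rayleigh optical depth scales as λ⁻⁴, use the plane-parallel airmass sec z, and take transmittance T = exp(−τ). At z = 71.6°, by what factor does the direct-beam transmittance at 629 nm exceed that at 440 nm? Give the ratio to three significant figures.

1.50

Airmass: sec 71.6° = 3.1681.
τ(629 nm) = 0.0859 × (520/629)⁴ × 3.1681 = 0.0859 × 0.4671 × 3.1681 = 0.1271.
τ(440 nm) = 0.0859 × (520/440)⁴ × 3.1681 = 0.0859 × 1.9508 × 3.1681 = 0.5309.
T(629)/T(440) = exp(τ_B − τ_A) = exp(0.4038) = 1.4974.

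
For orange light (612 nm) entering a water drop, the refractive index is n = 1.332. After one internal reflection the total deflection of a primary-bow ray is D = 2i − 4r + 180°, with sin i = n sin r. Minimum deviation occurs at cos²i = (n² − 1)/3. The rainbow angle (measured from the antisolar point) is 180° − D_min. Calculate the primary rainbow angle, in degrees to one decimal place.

42.2°

cos²i = (1.77422 − 1)/3 = 0.25807; i = arccos(0.50801) = 59.469°.
sin r = sin 59.469°/1.332 = 0.64666; r = 40.290°.
D_min = 2·59.469° − 4·40.290° + 180° = 137.776°.
Rainbow angle = 180° − D_min = 42.224°.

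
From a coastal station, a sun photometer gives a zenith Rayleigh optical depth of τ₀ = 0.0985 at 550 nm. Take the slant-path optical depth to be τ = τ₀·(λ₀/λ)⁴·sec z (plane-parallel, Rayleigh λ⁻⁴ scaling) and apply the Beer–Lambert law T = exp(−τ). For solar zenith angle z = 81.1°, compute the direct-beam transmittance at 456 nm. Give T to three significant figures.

0.260

sec 81.1° = 6.4637.
τ = 0.0985 × (550/456)⁴ × 6.4637 = 0.0985 × 2.1164 × 6.4637 = 1.3474.
T = exp(−1.3474) = 0.2599.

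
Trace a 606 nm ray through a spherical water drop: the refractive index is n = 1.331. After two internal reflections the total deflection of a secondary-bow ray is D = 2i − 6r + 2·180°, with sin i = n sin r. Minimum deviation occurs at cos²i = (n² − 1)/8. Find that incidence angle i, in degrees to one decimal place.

cos²i = (1.331² − 1)/8 = (1.77156 − 1)/8 = 0.09645.
cos i = 0.31056, so i = 71.907°.

71.9°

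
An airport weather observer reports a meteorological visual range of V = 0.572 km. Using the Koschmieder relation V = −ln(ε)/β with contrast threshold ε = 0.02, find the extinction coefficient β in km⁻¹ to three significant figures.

6.84 km⁻¹

β = −ln(0.02) / V = 3.912 / 0.572 = 6.8392 km⁻¹.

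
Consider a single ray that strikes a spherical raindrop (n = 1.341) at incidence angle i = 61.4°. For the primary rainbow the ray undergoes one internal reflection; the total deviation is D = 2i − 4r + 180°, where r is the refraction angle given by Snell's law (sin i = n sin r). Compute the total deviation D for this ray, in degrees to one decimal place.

139.2°

sin r = sin 61.4° / 1.341 = 0.8780/1.341 = 0.6547; r = 40.90°.
D = 2·61.4° − 4·40.90° + 180° = 122.80° − 163.59° + 180° = 139.21°.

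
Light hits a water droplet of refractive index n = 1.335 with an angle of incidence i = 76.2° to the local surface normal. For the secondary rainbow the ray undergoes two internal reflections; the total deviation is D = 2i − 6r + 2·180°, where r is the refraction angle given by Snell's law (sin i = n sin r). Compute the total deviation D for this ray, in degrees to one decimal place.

sin r = sin 76.2° / 1.335 = 0.9711/1.335 = 0.7274; r = 46.67°.
D = 2·76.2° − 6·46.67° + 2·180° = 152.40° − 280.03° + 360° = 232.37°.

232.4°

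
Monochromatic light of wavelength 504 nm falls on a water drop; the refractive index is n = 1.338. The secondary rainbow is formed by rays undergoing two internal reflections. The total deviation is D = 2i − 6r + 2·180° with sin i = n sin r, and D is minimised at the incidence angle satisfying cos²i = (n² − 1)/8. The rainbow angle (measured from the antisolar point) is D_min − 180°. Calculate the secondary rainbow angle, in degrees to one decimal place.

52.2°

cos²i = (1.79024 − 1)/8 = 0.09878; i = arccos(0.31429) = 71.682°.
sin r = sin 71.682°/1.338 = 0.70951; r = 45.195°.
D_min = 2·71.682° − 6·45.195° + 360° = 232.193°.
Rainbow angle = D_min − 180° = 52.193°.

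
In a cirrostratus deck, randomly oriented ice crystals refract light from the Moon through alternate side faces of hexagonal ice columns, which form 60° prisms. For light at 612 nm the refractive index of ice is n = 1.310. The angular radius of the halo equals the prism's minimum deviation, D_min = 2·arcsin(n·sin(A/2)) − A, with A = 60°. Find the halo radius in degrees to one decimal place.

n·sin(A/2) = 1.310 × sin 30° = 1.310 × 0.5000 = 0.6550.
D_min = 2·arcsin(0.6550) − 60° = 2 × 40.920° − 60° = 21.839°.

21.8°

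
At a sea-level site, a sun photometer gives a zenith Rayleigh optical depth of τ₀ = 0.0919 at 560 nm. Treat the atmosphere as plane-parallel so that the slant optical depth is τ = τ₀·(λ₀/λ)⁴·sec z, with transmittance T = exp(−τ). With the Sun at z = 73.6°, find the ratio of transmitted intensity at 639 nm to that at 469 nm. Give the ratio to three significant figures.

Airmass: sec 73.6° = 3.5418.
τ(639 nm) = 0.0919 × (560/639)⁴ × 3.5418 = 0.0919 × 0.5899 × 3.5418 = 0.1920.
τ(469 nm) = 0.0919 × (560/469)⁴ × 3.5418 = 0.0919 × 2.0326 × 3.5418 = 0.6616.
T(639)/T(469) = exp(τ_B − τ_A) = exp(0.4696) = 1.5994.

1.60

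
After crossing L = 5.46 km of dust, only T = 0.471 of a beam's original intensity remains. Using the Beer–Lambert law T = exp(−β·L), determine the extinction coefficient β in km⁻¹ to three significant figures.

Beer–Lambert: T = exp(−βL) ⇒ β = −ln(T)/L = −ln(0.471)/5.46 = 0.7529/5.46 = 0.1379 km⁻¹.

0.138 km⁻¹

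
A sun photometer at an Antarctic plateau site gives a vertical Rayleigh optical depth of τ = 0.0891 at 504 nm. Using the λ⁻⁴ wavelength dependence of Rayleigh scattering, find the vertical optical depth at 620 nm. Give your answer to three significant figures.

τ(620 nm) = τ(504 nm) × (504/620)⁴ = 0.0891 × (0.8129)⁴ = 0.0891 × 0.4367 = 0.0389.

0.0389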